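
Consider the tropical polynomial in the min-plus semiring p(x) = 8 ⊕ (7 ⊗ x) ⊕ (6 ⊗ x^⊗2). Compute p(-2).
p(-2) = 2

A tropical monomial a ⊗ x^⊗i evaluates to a + i · x. Evaluating each term at x = -2:
  Term 0 contributes 8 + 0 · -2 = 8
  Term 1 contributes 7 + 1 · -2 = 5
  Term 2 contributes 6 + 2 · -2 = 2
p(-2) = ⊕ of these = min[8, 5, 2] = 2.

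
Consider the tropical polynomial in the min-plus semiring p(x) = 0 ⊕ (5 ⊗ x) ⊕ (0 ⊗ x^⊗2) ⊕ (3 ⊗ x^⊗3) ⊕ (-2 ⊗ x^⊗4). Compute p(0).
p(0) = -2

A tropical monomial a ⊗ x^⊗i evaluates to a + i · x. Evaluating each term at x = 0:
  Term 0 contributes 0 + 0 · 0 = 0
  Term 1 contributes 5 + 1 · 0 = 5
  Term 2 contributes 0 + 2 · 0 = 0
  Term 3 contributes 3 + 3 · 0 = 3
  Term 4 contributes -2 + 4 · 0 = -2
p(0) = ⊕ of these = min[0, 5, 0, 3, -2] = -2.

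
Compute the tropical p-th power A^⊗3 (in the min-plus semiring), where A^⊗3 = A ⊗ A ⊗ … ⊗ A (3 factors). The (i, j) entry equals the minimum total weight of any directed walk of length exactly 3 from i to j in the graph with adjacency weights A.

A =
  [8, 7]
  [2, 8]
A^⊗3 =
  [17, 16]
  [11, 17]

Each entry (A^⊗3)_ij equals the minimum over all length-3 walks i = v_0 → v_1 → … → v_3 = j of Σ_t A[v_t][v_{t+1}]. For example, for (i, j) = (0, 1) we minimise over 4 possible intermediate vertex sequences; the minimum is 16, attained along the walk 0 → 1 → 0 → 1.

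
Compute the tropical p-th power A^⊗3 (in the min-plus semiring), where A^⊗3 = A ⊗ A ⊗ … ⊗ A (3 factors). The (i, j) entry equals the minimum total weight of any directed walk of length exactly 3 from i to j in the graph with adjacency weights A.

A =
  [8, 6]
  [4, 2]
A^⊗3 =
  [12, 10]
  [8, 6]

Each entry (A^⊗3)_ij equals the minimum over all length-3 walks i = v_0 → v_1 → … → v_3 = j of Σ_t A[v_t][v_{t+1}]. For example, for (i, j) = (0, 1) we minimise over 4 possible intermediate vertex sequences; the minimum is 10, attained along the walk 0 → 1 → 1 → 1.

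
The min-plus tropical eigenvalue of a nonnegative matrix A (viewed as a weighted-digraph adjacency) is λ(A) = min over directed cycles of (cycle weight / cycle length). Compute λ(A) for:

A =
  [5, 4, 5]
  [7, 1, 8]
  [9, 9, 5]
λ(A) = 1

Enumerate directed cycles and compute their means (weight / length). Sample:
  cycle 0 → 0: weight = 5, length = 1, mean = 5/1 ≈ 5.000
  cycle 1 → 1: weight = 1, length = 1, mean = 1/1 ≈ 1.000
  cycle 2 → 2: weight = 5, length = 1, mean = 5/1 ≈ 5.000
  cycle 0 → 1 → 0: weight = 11, length = 2, mean = 11/2 ≈ 5.500
  cycle 0 → 2 → 0: weight = 14, length = 2, mean = 14/2 ≈ 7.000
  cycle 1 → 0 → 1: weight = 11, length = 2, mean = 11/2 ≈ 5.500
Minimum mean = 1.000, attained e.g. along the cycle 1 → 1 with weight 1 and length 1. So λ(A) = 1/1 = 1.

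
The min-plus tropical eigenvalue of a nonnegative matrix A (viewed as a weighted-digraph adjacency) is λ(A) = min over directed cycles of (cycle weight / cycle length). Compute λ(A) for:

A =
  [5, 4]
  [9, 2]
λ(A) = 2

Enumerate directed cycles and compute their means (weight / length). Sample:
  cycle 0 → 0: weight = 5, length = 1, mean = 5/1 ≈ 5.000
  cycle 1 → 1: weight = 2, length = 1, mean = 2/1 ≈ 2.000
  cycle 0 → 1 → 0: weight = 13, length = 2, mean = 13/2 ≈ 6.500
  cycle 1 → 0 → 1: weight = 13, length = 2, mean = 13/2 ≈ 6.500
Minimum mean = 2.000, attained e.g. along the cycle 1 → 1 with weight 2 and length 1. So λ(A) = 2/1 = 2.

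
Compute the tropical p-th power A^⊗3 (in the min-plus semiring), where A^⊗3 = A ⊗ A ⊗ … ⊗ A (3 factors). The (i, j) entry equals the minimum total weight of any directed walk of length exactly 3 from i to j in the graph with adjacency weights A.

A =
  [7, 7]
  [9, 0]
A^⊗3 =
  [16, 7]
  [9, 0]

Each entry (A^⊗3)_ij equals the minimum over all length-3 walks i = v_0 → v_1 → … → v_3 = j of Σ_t A[v_t][v_{t+1}]. For example, for (i, j) = (0, 1) we minimise over 4 possible intermediate vertex sequences; the minimum is 7, attained along the walk 0 → 1 → 1 → 1.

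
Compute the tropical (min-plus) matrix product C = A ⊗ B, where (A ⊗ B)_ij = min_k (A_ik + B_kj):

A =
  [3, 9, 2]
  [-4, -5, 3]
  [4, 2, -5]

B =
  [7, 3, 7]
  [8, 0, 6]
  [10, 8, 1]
A ⊗ B =
  [10, 6, 3]
  [3, -5, 1]
  [5, 2, -4]

Apply the min-plus product entry-by-entry:
  C[0][0] = min over k of (A[0][0] + B[0][0] = 3 + 7 = 10, A[0][1] + B[1][0] = 9 + 8 = 17, A[0][2] + B[2][0] = 2 + 10 = 12) = 10 (attained at k = 0)
  C[0][1] = min over k of (A[0][0] + B[0][1] = 3 + 3 = 6, A[0][1] + B[1][1] = 9 + 0 = 9, A[0][2] + B[2][1] = 2 + 8 = 10) = 6 (attained at k = 0)
  C[0][2] = min over k of (A[0][0] + B[0][2] = 3 + 7 = 10, A[0][1] + B[1][2] = 9 + 6 = 15, A[0][2] + B[2][2] = 2 + 1 = 3) = 3 (attained at k = 2)
  C[1][0] = min over k of (A[1][0] + B[0][0] = -4 + 7 = 3, A[1][1] + B[1][0] = -5 + 8 = 3, A[1][2] + B[2][0] = 3 + 10 = 13) = 3 (attained at k = 0)
  C[1][1] = min over k of (A[1][0] + B[0][1] = -4 + 3 = -1, A[1][1] + B[1][1] = -5 + 0 = -5, A[1][2] + B[2][1] = 3 + 8 = 11) = -5 (attained at k = 1)
  C[1][2] = min over k of (A[1][0] + B[0][2] = -4 + 7 = 3, A[1][1] + B[1][2] = -5 + 6 = 1, A[1][2] + B[2][2] = 3 + 1 = 4) = 1 (attained at k = 1)
  C[2][0] = min over k of (A[2][0] + B[0][0] = 4 + 7 = 11, A[2][1] + B[1][0] = 2 + 8 = 10, A[2][2] + B[2][0] = -5 + 10 = 5) = 5 (attained at k = 2)
  C[2][1] = min over k of (A[2][0] + B[0][1] = 4 + 3 = 7, A[2][1] + B[1][1] = 2 + 0 = 2, A[2][2] + B[2][1] = -5 + 8 = 3) = 2 (attained at k = 1)
  C[2][2] = min over k of (A[2][0] + B[0][2] = 4 + 7 = 11, A[2][1] + B[1][2] = 2 + 6 = 8, A[2][2] + B[2][2] = -5 + 1 = -4) = -4 (attained at k = 2)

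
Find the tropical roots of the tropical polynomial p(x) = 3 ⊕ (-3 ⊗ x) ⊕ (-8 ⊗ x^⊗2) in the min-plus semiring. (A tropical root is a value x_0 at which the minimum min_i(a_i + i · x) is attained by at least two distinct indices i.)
Roots: {5, 6}

Each tropical root is a break point of the lower envelope of the lines y = a_i + i · x (there are 3 lines, with slopes 0, 1, ..., 2). Only the lines that attain the minimum somewhere contribute to roots; other lines are dominated. Here the surviving (envelope) indices are i = 2, i = 1, i = 0.
Intersections between consecutive envelope lines give the roots: for adjacent envelope indices i < j the intersection is x = (a_i − a_j) / (j − i). Reading off the sorted break points: {5, 6}.
Verification: at each break x_0, at least two indices attain the minimum of min_i(a_i + i · x_0).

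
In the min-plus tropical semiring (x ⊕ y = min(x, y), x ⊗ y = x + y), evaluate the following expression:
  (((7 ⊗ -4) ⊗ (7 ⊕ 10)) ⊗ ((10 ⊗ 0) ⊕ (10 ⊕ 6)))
(((7 ⊗ -4) ⊗ (7 ⊕ 10)) ⊗ ((10 ⊗ 0) ⊕ (10 ⊕ 6))) = 16

Expand innermost to outermost. Recall ⊕ takes the minimum of its arguments and ⊗ takes their sum. Working out the expression (((7 ⊗ -4) ⊗ (7 ⊕ 10)) ⊗ ((10 ⊗ 0) ⊕ (10 ⊕ 6))) gives 16.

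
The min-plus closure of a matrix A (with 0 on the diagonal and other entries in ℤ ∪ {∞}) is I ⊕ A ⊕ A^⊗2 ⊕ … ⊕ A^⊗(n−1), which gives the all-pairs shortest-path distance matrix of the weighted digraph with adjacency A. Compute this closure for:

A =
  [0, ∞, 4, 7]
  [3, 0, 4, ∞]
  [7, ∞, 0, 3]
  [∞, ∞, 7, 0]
Closure =
  [0, ∞, 4, 7]
  [3, 0, 4, 7]
  [7, ∞, 0, 3]
  [14, ∞, 7, 0]

This is the Floyd-Warshall all-pairs shortest-path computation. For each intermediate vertex k = 0, 1, …, 3, update dist[i][j] ← min(dist[i][j], dist[i][k] + dist[k][j]). The final matrix gives, for each (i, j), the minimum total weight of any directed path from i to j (possibly empty when i = j).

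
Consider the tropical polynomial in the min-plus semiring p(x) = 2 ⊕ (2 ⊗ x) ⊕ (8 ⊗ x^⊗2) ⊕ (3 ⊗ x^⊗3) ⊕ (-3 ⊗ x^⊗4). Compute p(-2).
p(-2) = -11

A tropical monomial a ⊗ x^⊗i evaluates to a + i · x. Evaluating each term at x = -2:
  Term 0 contributes 2 + 0 · -2 = 2
  Term 1 contributes 2 + 1 · -2 = 0
  Term 2 contributes 8 + 2 · -2 = 4
  Term 3 contributes 3 + 3 · -2 = -3
  Term 4 contributes -3 + 4 · -2 = -11
p(-2) = ⊕ of these = min[2, 0, 4, -3, -11] = -11.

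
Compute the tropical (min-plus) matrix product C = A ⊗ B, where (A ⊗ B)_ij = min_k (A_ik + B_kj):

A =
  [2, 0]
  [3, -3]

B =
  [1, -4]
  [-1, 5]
A ⊗ B =
  [-1, -2]
  [-4, -1]

Apply the min-plus product entry-by-entry:
  C[0][0] = min over k of (A[0][0] + B[0][0] = 2 + 1 = 3, A[0][1] + B[1][0] = 0 + -1 = -1) = -1 (attained at k = 1)
  C[0][1] = min over k of (A[0][0] + B[0][1] = 2 + -4 = -2, A[0][1] + B[1][1] = 0 + 5 = 5) = -2 (attained at k = 0)
  C[1][0] = min over k of (A[1][0] + B[0][0] = 3 + 1 = 4, A[1][1] + B[1][0] = -3 + -1 = -4) = -4 (attained at k = 1)
  C[1][1] = min over k of (A[1][0] + B[0][1] = 3 + -4 = -1, A[1][1] + B[1][1] = -3 + 5 = 2) = -1 (attained at k = 0)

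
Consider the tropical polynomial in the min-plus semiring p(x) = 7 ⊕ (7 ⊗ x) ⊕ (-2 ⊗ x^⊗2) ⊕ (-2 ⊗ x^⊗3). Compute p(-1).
p(-1) = -5

A tropical monomial a ⊗ x^⊗i evaluates to a + i · x. Evaluating each term at x = -1:
  Term 0 contributes 7 + 0 · -1 = 7
  Term 1 contributes 7 + 1 · -1 = 6
  Term 2 contributes -2 + 2 · -1 = -4
  Term 3 contributes -2 + 3 · -1 = -5
p(-1) = ⊕ of these = min[7, 6, -4, -5] = -5.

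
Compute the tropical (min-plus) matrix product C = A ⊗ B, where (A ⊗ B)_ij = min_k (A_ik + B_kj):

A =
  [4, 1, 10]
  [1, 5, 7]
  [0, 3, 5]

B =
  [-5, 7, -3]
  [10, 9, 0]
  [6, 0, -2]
A ⊗ B =
  [-1, 10, 1]
  [-4, 7, -2]
  [-5, 5, -3]

Apply the min-plus product entry-by-entry:
  C[0][0] = min over k of (A[0][0] + B[0][0] = 4 + -5 = -1, A[0][1] + B[1][0] = 1 + 10 = 11, A[0][2] + B[2][0] = 10 + 6 = 16) = -1 (attained at k = 0)
  C[0][1] = min over k of (A[0][0] + B[0][1] = 4 + 7 = 11, A[0][1] + B[1][1] = 1 + 9 = 10, A[0][2] + B[2][1] = 10 + 0 = 10) = 10 (attained at k = 1)
  C[0][2] = min over k of (A[0][0] + B[0][2] = 4 + -3 = 1, A[0][1] + B[1][2] = 1 + 0 = 1, A[0][2] + B[2][2] = 10 + -2 = 8) = 1 (attained at k = 0)
  C[1][0] = min over k of (A[1][0] + B[0][0] = 1 + -5 = -4, A[1][1] + B[1][0] = 5 + 10 = 15, A[1][2] + B[2][0] = 7 + 6 = 13) = -4 (attained at k = 0)
  C[1][1] = min over k of (A[1][0] + B[0][1] = 1 + 7 = 8, A[1][1] + B[1][1] = 5 + 9 = 14, A[1][2] + B[2][1] = 7 + 0 = 7) = 7 (attained at k = 2)
  C[1][2] = min over k of (A[1][0] + B[0][2] = 1 + -3 = -2, A[1][1] + B[1][2] = 5 + 0 = 5, A[1][2] + B[2][2] = 7 + -2 = 5) = -2 (attained at k = 0)
  C[2][0] = min over k of (A[2][0] + B[0][0] = 0 + -5 = -5, A[2][1] + B[1][0] = 3 + 10 = 13, A[2][2] + B[2][0] = 5 + 6 = 11) = -5 (attained at k = 0)
  C[2][1] = min over k of (A[2][0] + B[0][1] = 0 + 7 = 7, A[2][1] + B[1][1] = 3 + 9 = 12, A[2][2] + B[2][1] = 5 + 0 = 5) = 5 (attained at k = 2)
  C[2][2] = min over k of (A[2][0] + B[0][2] = 0 + -3 = -3, A[2][1] + B[1][2] = 3 + 0 = 3, A[2][2] + B[2][2] = 5 + -2 = 3) = -3 (attained at k = 0)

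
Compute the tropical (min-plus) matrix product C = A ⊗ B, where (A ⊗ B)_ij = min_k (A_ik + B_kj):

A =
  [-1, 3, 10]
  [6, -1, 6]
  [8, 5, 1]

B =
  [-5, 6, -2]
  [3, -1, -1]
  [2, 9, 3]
A ⊗ B =
  [-6, 2, -3]
  [1, -2, -2]
  [3, 4, 4]

Apply the min-plus product entry-by-entry:
  C[0][0] = min over k of (A[0][0] + B[0][0] = -1 + -5 = -6, A[0][1] + B[1][0] = 3 + 3 = 6, A[0][2] + B[2][0] = 10 + 2 = 12) = -6 (attained at k = 0)
  C[0][1] = min over k of (A[0][0] + B[0][1] = -1 + 6 = 5, A[0][1] + B[1][1] = 3 + -1 = 2, A[0][2] + B[2][1] = 10 + 9 = 19) = 2 (attained at k = 1)
  C[0][2] = min over k of (A[0][0] + B[0][2] = -1 + -2 = -3, A[0][1] + B[1][2] = 3 + -1 = 2, A[0][2] + B[2][2] = 10 + 3 = 13) = -3 (attained at k = 0)
  C[1][0] = min over k of (A[1][0] + B[0][0] = 6 + -5 = 1, A[1][1] + B[1][0] = -1 + 3 = 2, A[1][2] + B[2][0] = 6 + 2 = 8) = 1 (attained at k = 0)
  C[1][1] = min over k of (A[1][0] + B[0][1] = 6 + 6 = 12, A[1][1] + B[1][1] = -1 + -1 = -2, A[1][2] + B[2][1] = 6 + 9 = 15) = -2 (attained at k = 1)
  C[1][2] = min over k of (A[1][0] + B[0][2] = 6 + -2 = 4, A[1][1] + B[1][2] = -1 + -1 = -2, A[1][2] + B[2][2] = 6 + 3 = 9) = -2 (attained at k = 1)
  C[2][0] = min over k of (A[2][0] + B[0][0] = 8 + -5 = 3, A[2][1] + B[1][0] = 5 + 3 = 8, A[2][2] + B[2][0] = 1 + 2 = 3) = 3 (attained at k = 0)
  C[2][1] = min over k of (A[2][0] + B[0][1] = 8 + 6 = 14, A[2][1] + B[1][1] = 5 + -1 = 4, A[2][2] + B[2][1] = 1 + 9 = 10) = 4 (attained at k = 1)
  C[2][2] = min over k of (A[2][0] + B[0][2] = 8 + -2 = 6, A[2][1] + B[1][2] = 5 + -1 = 4, A[2][2] + B[2][2] = 1 + 3 = 4) = 4 (attained at k = 1)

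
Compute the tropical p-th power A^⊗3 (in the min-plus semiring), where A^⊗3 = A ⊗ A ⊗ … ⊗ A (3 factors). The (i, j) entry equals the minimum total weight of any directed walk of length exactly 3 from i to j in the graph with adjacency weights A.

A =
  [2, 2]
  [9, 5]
A^⊗3 =
  [6, 6]
  [13, 13]

Each entry (A^⊗3)_ij equals the minimum over all length-3 walks i = v_0 → v_1 → … → v_3 = j of Σ_t A[v_t][v_{t+1}]. For example, for (i, j) = (0, 1) we minimise over 4 possible intermediate vertex sequences; the minimum is 6, attained along the walk 0 → 0 → 0 → 1.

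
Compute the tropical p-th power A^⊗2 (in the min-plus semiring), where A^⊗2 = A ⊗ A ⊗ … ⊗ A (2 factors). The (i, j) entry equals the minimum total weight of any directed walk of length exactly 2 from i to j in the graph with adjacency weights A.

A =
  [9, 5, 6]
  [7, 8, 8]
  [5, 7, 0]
A^⊗2 =
  [11, 13, 6]
  [13, 12, 8]
  [5, 7, 0]

Each entry (A^⊗2)_ij equals the minimum over all length-2 walks i = v_0 → v_1 → … → v_2 = j of Σ_t A[v_t][v_{t+1}]. For example, for (i, j) = (0, 2) we minimise over 3 possible intermediate vertex sequences; the minimum is 6, attained along the walk 0 → 2 → 2.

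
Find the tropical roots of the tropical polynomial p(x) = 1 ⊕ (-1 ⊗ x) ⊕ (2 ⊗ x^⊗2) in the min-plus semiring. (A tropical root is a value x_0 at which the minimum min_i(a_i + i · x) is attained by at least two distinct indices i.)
Roots: {-3, 2}

Each tropical root is a break point of the lower envelope of the lines y = a_i + i · x (there are 3 lines, with slopes 0, 1, ..., 2). Only the lines that attain the minimum somewhere contribute to roots; other lines are dominated. Here the surviving (envelope) indices are i = 2, i = 1, i = 0.
Intersections between consecutive envelope lines give the roots: for adjacent envelope indices i < j the intersection is x = (a_i − a_j) / (j − i). Reading off the sorted break points: {-3, 2}.
Verification: at each break x_0, at least two indices attain the minimum of min_i(a_i + i · x_0).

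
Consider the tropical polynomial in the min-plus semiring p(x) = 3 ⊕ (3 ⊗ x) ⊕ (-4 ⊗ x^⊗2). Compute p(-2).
p(-2) = -8

A tropical monomial a ⊗ x^⊗i evaluates to a + i · x. Evaluating each term at x = -2:
  Term 0 contributes 3 + 0 · -2 = 3
  Term 1 contributes 3 + 1 · -2 = 1
  Term 2 contributes -4 + 2 · -2 = -8
p(-2) = ⊕ of these = min[3, 1, -8] = -8.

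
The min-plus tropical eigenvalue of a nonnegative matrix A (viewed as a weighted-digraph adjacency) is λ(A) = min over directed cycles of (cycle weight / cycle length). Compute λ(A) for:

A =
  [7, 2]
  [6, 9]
λ(A) = 4

Enumerate directed cycles and compute their means (weight / length). Sample:
  cycle 0 → 0: weight = 7, length = 1, mean = 7/1 ≈ 7.000
  cycle 1 → 1: weight = 9, length = 1, mean = 9/1 ≈ 9.000
  cycle 0 → 1 → 0: weight = 8, length = 2, mean = 8/2 ≈ 4.000
  cycle 1 → 0 → 1: weight = 8, length = 2, mean = 8/2 ≈ 4.000
Minimum mean = 4.000, attained e.g. along the cycle 0 → 1 → 0 with weight 8 and length 2. So λ(A) = 8/2 = 4.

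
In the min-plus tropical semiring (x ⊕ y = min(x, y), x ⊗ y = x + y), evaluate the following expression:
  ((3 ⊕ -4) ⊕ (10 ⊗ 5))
((3 ⊕ -4) ⊕ (10 ⊗ 5)) = -4

Expand innermost to outermost. Recall ⊕ takes the minimum of its arguments and ⊗ takes their sum. Working out the expression ((3 ⊕ -4) ⊕ (10 ⊗ 5)) gives -4.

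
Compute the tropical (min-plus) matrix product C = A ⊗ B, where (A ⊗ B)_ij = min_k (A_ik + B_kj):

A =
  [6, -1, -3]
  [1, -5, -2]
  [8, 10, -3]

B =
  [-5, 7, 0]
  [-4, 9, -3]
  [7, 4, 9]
A ⊗ B =
  [-5, 1, -4]
  [-9, 2, -8]
  [3, 1, 6]

Apply the min-plus product entry-by-entry:
  C[0][0] = min over k of (A[0][0] + B[0][0] = 6 + -5 = 1, A[0][1] + B[1][0] = -1 + -4 = -5, A[0][2] + B[2][0] = -3 + 7 = 4) = -5 (attained at k = 1)
  C[0][1] = min over k of (A[0][0] + B[0][1] = 6 + 7 = 13, A[0][1] + B[1][1] = -1 + 9 = 8, A[0][2] + B[2][1] = -3 + 4 = 1) = 1 (attained at k = 2)
  C[0][2] = min over k of (A[0][0] + B[0][2] = 6 + 0 = 6, A[0][1] + B[1][2] = -1 + -3 = -4, A[0][2] + B[2][2] = -3 + 9 = 6) = -4 (attained at k = 1)
  C[1][0] = min over k of (A[1][0] + B[0][0] = 1 + -5 = -4, A[1][1] + B[1][0] = -5 + -4 = -9, A[1][2] + B[2][0] = -2 + 7 = 5) = -9 (attained at k = 1)
  C[1][1] = min over k of (A[1][0] + B[0][1] = 1 + 7 = 8, A[1][1] + B[1][1] = -5 + 9 = 4, A[1][2] + B[2][1] = -2 + 4 = 2) = 2 (attained at k = 2)
  C[1][2] = min over k of (A[1][0] + B[0][2] = 1 + 0 = 1, A[1][1] + B[1][2] = -5 + -3 = -8, A[1][2] + B[2][2] = -2 + 9 = 7) = -8 (attained at k = 1)
  C[2][0] = min over k of (A[2][0] + B[0][0] = 8 + -5 = 3, A[2][1] + B[1][0] = 10 + -4 = 6, A[2][2] + B[2][0] = -3 + 7 = 4) = 3 (attained at k = 0)
  C[2][1] = min over k of (A[2][0] + B[0][1] = 8 + 7 = 15, A[2][1] + B[1][1] = 10 + 9 = 19, A[2][2] + B[2][1] = -3 + 4 = 1) = 1 (attained at k = 2)
  C[2][2] = min over k of (A[2][0] + B[0][2] = 8 + 0 = 8, A[2][1] + B[1][2] = 10 + -3 = 7, A[2][2] + B[2][2] = -3 + 9 = 6) = 6 (attained at k = 2)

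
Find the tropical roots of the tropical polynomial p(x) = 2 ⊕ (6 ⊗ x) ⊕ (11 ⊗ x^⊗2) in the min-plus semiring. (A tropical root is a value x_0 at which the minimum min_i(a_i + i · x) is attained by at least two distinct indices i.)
Roots: {-5, -4}

Each tropical root is a break point of the lower envelope of the lines y = a_i + i · x (there are 3 lines, with slopes 0, 1, ..., 2). Only the lines that attain the minimum somewhere contribute to roots; other lines are dominated. Here the surviving (envelope) indices are i = 2, i = 1, i = 0.
Intersections between consecutive envelope lines give the roots: for adjacent envelope indices i < j the intersection is x = (a_i − a_j) / (j − i). Reading off the sorted break points: {-5, -4}.
Verification: at each break x_0, at least two indices attain the minimum of min_i(a_i + i · x_0).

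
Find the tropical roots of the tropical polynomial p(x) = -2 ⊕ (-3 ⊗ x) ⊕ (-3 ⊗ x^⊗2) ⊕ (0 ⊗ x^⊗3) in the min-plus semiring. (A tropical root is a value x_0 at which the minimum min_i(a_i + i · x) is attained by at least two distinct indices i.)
Roots: {-3, 0, 1}

Each tropical root is a break point of the lower envelope of the lines y = a_i + i · x (there are 4 lines, with slopes 0, 1, ..., 3). Only the lines that attain the minimum somewhere contribute to roots; other lines are dominated. Here the surviving (envelope) indices are i = 3, i = 2, i = 1, i = 0.
Intersections between consecutive envelope lines give the roots: for adjacent envelope indices i < j the intersection is x = (a_i − a_j) / (j − i). Reading off the sorted break points: {-3, 0, 1}.
Verification: at each break x_0, at least two indices attain the minimum of min_i(a_i + i · x_0).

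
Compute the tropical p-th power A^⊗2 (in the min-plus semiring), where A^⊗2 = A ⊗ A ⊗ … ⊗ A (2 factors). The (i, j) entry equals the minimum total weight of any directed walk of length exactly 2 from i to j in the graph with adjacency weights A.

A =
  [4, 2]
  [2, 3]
A^⊗2 =
  [4, 5]
  [5, 4]

Each entry (A^⊗2)_ij equals the minimum over all length-2 walks i = v_0 → v_1 → … → v_2 = j of Σ_t A[v_t][v_{t+1}]. For example, for (i, j) = (0, 1) we minimise over 2 possible intermediate vertex sequences; the minimum is 5, attained along the walk 0 → 1 → 1.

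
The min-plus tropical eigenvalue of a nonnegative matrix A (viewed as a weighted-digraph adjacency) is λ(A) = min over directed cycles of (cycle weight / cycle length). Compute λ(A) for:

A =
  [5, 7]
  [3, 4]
λ(A) = 4

Enumerate directed cycles and compute their means (weight / length). Sample:
  cycle 0 → 0: weight = 5, length = 1, mean = 5/1 ≈ 5.000
  cycle 1 → 1: weight = 4, length = 1, mean = 4/1 ≈ 4.000
  cycle 0 → 1 → 0: weight = 10, length = 2, mean = 10/2 ≈ 5.000
  cycle 1 → 0 → 1: weight = 10, length = 2, mean = 10/2 ≈ 5.000
Minimum mean = 4.000, attained e.g. along the cycle 1 → 1 with weight 4 and length 1. So λ(A) = 4/1 = 4.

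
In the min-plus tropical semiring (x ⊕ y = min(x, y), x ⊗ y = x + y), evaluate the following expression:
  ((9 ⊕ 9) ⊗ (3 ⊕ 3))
((9 ⊕ 9) ⊗ (3 ⊕ 3)) = 12

Expand innermost to outermost. Recall ⊕ takes the minimum of its arguments and ⊗ takes their sum. Working out the expression ((9 ⊕ 9) ⊗ (3 ⊕ 3)) gives 12.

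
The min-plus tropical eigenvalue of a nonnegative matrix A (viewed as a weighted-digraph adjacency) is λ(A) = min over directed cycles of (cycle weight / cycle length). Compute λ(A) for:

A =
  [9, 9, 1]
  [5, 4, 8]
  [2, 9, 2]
λ(A) = 3/2

Enumerate directed cycles and compute their means (weight / length). Sample:
  cycle 0 → 0: weight = 9, length = 1, mean = 9/1 ≈ 9.000
  cycle 1 → 1: weight = 4, length = 1, mean = 4/1 ≈ 4.000
  cycle 2 → 2: weight = 2, length = 1, mean = 2/1 ≈ 2.000
  cycle 0 → 1 → 0: weight = 14, length = 2, mean = 14/2 ≈ 7.000
  cycle 0 → 2 → 0: weight = 3, length = 2, mean = 3/2 ≈ 1.500
  cycle 1 → 0 → 1: weight = 14, length = 2, mean = 14/2 ≈ 7.000
Minimum mean = 1.500, attained e.g. along the cycle 0 → 2 → 0 with weight 3 and length 2. So λ(A) = 3/2 = 3/2.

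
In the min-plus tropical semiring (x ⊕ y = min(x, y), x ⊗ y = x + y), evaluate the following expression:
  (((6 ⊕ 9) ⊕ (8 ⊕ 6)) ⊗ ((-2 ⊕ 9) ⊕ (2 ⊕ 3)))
(((6 ⊕ 9) ⊕ (8 ⊕ 6)) ⊗ ((-2 ⊕ 9) ⊕ (2 ⊕ 3))) = 4

Expand innermost to outermost. Recall ⊕ takes the minimum of its arguments and ⊗ takes their sum. Working out the expression (((6 ⊕ 9) ⊕ (8 ⊕ 6)) ⊗ ((-2 ⊕ 9) ⊕ (2 ⊕ 3))) gives 4.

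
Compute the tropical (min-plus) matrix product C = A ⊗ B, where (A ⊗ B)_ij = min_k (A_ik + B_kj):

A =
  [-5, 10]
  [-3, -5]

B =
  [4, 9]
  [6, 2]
A ⊗ B =
  [-1, 4]
  [1, -3]

Apply the min-plus product entry-by-entry:
  C[0][0] = min over k of (A[0][0] + B[0][0] = -5 + 4 = -1, A[0][1] + B[1][0] = 10 + 6 = 16) = -1 (attained at k = 0)
  C[0][1] = min over k of (A[0][0] + B[0][1] = -5 + 9 = 4, A[0][1] + B[1][1] = 10 + 2 = 12) = 4 (attained at k = 0)
  C[1][0] = min over k of (A[1][0] + B[0][0] = -3 + 4 = 1, A[1][1] + B[1][0] = -5 + 6 = 1) = 1 (attained at k = 0)
  C[1][1] = min over k of (A[1][0] + B[0][1] = -3 + 9 = 6, A[1][1] + B[1][1] = -5 + 2 = -3) = -3 (attained at k = 1)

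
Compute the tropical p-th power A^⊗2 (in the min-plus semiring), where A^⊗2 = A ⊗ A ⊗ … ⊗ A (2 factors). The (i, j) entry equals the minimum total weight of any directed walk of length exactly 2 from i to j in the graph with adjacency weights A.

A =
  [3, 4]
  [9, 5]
A^⊗2 =
  [6, 7]
  [12, 10]

Each entry (A^⊗2)_ij equals the minimum over all length-2 walks i = v_0 → v_1 → … → v_2 = j of Σ_t A[v_t][v_{t+1}]. For example, for (i, j) = (0, 1) we minimise over 2 possible intermediate vertex sequences; the minimum is 7, attained along the walk 0 → 0 → 1.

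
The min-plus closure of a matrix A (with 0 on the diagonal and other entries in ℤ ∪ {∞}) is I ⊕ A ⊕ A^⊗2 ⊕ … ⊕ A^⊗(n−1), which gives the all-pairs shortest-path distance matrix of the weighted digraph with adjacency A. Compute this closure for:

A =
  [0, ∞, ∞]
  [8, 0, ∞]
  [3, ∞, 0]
Closure =
  [0, ∞, ∞]
  [8, 0, ∞]
  [3, ∞, 0]

This is the Floyd-Warshall all-pairs shortest-path computation. For each intermediate vertex k = 0, 1, …, 2, update dist[i][j] ← min(dist[i][j], dist[i][k] + dist[k][j]). The final matrix gives, for each (i, j), the minimum total weight of any directed path from i to j (possibly empty when i = j).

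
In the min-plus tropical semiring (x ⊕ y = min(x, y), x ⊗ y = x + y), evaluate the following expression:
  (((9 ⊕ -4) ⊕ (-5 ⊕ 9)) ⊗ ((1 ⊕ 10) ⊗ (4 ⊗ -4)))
(((9 ⊕ -4) ⊕ (-5 ⊕ 9)) ⊗ ((1 ⊕ 10) ⊗ (4 ⊗ -4))) = -4

Expand innermost to outermost. Recall ⊕ takes the minimum of its arguments and ⊗ takes their sum. Working out the expression (((9 ⊕ -4) ⊕ (-5 ⊕ 9)) ⊗ ((1 ⊕ 10) ⊗ (4 ⊗ -4))) gives -4.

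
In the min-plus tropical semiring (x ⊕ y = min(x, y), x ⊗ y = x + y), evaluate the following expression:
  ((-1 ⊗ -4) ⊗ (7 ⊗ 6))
((-1 ⊗ -4) ⊗ (7 ⊗ 6)) = 8

Expand innermost to outermost. Recall ⊕ takes the minimum of its arguments and ⊗ takes their sum. Working out the expression ((-1 ⊗ -4) ⊗ (7 ⊗ 6)) gives 8.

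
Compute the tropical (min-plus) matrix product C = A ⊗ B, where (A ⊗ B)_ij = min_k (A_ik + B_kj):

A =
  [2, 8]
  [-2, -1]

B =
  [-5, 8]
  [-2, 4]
A ⊗ B =
  [-3, 10]
  [-7, 3]

Apply the min-plus product entry-by-entry:
  C[0][0] = min over k of (A[0][0] + B[0][0] = 2 + -5 = -3, A[0][1] + B[1][0] = 8 + -2 = 6) = -3 (attained at k = 0)
  C[0][1] = min over k of (A[0][0] + B[0][1] = 2 + 8 = 10, A[0][1] + B[1][1] = 8 + 4 = 12) = 10 (attained at k = 0)
  C[1][0] = min over k of (A[1][0] + B[0][0] = -2 + -5 = -7, A[1][1] + B[1][0] = -1 + -2 = -3) = -7 (attained at k = 0)
  C[1][1] = min over k of (A[1][0] + B[0][1] = -2 + 8 = 6, A[1][1] + B[1][1] = -1 + 4 = 3) = 3 (attained at k = 1)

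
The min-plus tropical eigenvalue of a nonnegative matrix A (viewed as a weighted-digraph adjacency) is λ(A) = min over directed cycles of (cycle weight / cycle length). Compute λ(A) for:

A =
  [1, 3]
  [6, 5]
λ(A) = 1

Enumerate directed cycles and compute their means (weight / length). Sample:
  cycle 0 → 0: weight = 1, length = 1, mean = 1/1 ≈ 1.000
  cycle 1 → 1: weight = 5, length = 1, mean = 5/1 ≈ 5.000
  cycle 0 → 1 → 0: weight = 9, length = 2, mean = 9/2 ≈ 4.500
  cycle 1 → 0 → 1: weight = 9, length = 2, mean = 9/2 ≈ 4.500
Minimum mean = 1.000, attained e.g. along the cycle 0 → 0 with weight 1 and length 1. So λ(A) = 1/1 = 1.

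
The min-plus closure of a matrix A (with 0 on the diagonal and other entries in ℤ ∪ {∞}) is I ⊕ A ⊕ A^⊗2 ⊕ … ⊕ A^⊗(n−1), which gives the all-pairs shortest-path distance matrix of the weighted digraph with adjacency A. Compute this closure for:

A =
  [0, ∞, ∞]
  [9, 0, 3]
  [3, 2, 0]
Closure =
  [0, ∞, ∞]
  [6, 0, 3]
  [3, 2, 0]

This is the Floyd-Warshall all-pairs shortest-path computation. For each intermediate vertex k = 0, 1, …, 2, update dist[i][j] ← min(dist[i][j], dist[i][k] + dist[k][j]). The final matrix gives, for each (i, j), the minimum total weight of any directed path from i to j (possibly empty when i = j).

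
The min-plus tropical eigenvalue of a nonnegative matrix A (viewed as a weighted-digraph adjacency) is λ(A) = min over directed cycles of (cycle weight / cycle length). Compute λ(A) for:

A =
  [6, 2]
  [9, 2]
λ(A) = 2

Enumerate directed cycles and compute their means (weight / length). Sample:
  cycle 0 → 0: weight = 6, length = 1, mean = 6/1 ≈ 6.000
  cycle 1 → 1: weight = 2, length = 1, mean = 2/1 ≈ 2.000
  cycle 0 → 1 → 0: weight = 11, length = 2, mean = 11/2 ≈ 5.500
  cycle 1 → 0 → 1: weight = 11, length = 2, mean = 11/2 ≈ 5.500
Minimum mean = 2.000, attained e.g. along the cycle 1 → 1 with weight 2 and length 1. So λ(A) = 2/1 = 2.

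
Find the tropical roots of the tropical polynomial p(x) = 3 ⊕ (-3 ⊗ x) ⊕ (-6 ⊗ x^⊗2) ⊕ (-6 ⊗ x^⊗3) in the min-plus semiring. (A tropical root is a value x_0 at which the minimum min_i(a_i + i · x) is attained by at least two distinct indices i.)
Roots: {0, 3, 6}

Each tropical root is a break point of the lower envelope of the lines y = a_i + i · x (there are 4 lines, with slopes 0, 1, ..., 3). Only the lines that attain the minimum somewhere contribute to roots; other lines are dominated. Here the surviving (envelope) indices are i = 3, i = 2, i = 1, i = 0.
Intersections between consecutive envelope lines give the roots: for adjacent envelope indices i < j the intersection is x = (a_i − a_j) / (j − i). Reading off the sorted break points: {0, 3, 6}.
Verification: at each break x_0, at least two indices attain the minimum of min_i(a_i + i · x_0).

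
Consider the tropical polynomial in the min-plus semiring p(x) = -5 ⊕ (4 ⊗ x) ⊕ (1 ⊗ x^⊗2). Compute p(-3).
p(-3) = -5

A tropical monomial a ⊗ x^⊗i evaluates to a + i · x. Evaluating each term at x = -3:
  Term 0 contributes -5 + 0 · -3 = -5
  Term 1 contributes 4 + 1 · -3 = 1
  Term 2 contributes 1 + 2 · -3 = -5
p(-3) = ⊕ of these = min[-5, 1, -5] = -5.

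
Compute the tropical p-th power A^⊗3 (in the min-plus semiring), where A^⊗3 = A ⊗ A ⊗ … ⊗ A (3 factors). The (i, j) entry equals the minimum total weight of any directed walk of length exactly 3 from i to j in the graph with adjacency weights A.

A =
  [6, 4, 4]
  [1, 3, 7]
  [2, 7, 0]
A^⊗3 =
  [6, 9, 4]
  [6, 8, 5]
  [2, 6, 0]

Each entry (A^⊗3)_ij equals the minimum over all length-3 walks i = v_0 → v_1 → … → v_3 = j of Σ_t A[v_t][v_{t+1}]. For example, for (i, j) = (0, 2) we minimise over 9 possible intermediate vertex sequences; the minimum is 4, attained along the walk 0 → 2 → 2 → 2.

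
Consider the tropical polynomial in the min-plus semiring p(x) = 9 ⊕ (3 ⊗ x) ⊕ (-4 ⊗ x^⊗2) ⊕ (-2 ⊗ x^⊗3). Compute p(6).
p(6) = 8

A tropical monomial a ⊗ x^⊗i evaluates to a + i · x. Evaluating each term at x = 6:
  Term 0 contributes 9 + 0 · 6 = 9
  Term 1 contributes 3 + 1 · 6 = 9
  Term 2 contributes -4 + 2 · 6 = 8
  Term 3 contributes -2 + 3 · 6 = 16
p(6) = ⊕ of these = min[9, 9, 8, 16] = 8.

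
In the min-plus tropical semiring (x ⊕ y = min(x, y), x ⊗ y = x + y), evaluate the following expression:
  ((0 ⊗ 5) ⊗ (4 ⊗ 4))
((0 ⊗ 5) ⊗ (4 ⊗ 4)) = 13

Expand innermost to outermost. Recall ⊕ takes the minimum of its arguments and ⊗ takes their sum. Working out the expression ((0 ⊗ 5) ⊗ (4 ⊗ 4)) gives 13.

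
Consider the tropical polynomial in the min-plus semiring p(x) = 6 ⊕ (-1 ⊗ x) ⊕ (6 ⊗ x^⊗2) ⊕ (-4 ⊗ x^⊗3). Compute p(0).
p(0) = -4

A tropical monomial a ⊗ x^⊗i evaluates to a + i · x. Evaluating each term at x = 0:
  Term 0 contributes 6 + 0 · 0 = 6
  Term 1 contributes -1 + 1 · 0 = -1
  Term 2 contributes 6 + 2 · 0 = 6
  Term 3 contributes -4 + 3 · 0 = -4
p(0) = ⊕ of these = min[6, -1, 6, -4] = -4.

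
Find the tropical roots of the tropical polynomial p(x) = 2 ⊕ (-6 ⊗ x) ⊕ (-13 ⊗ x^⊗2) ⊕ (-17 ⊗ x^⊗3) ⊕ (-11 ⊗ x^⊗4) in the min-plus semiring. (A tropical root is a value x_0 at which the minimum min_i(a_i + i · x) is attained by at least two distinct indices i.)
Roots: {-6, 4, 7, 8}

Each tropical root is a break point of the lower envelope of the lines y = a_i + i · x (there are 5 lines, with slopes 0, 1, ..., 4). Only the lines that attain the minimum somewhere contribute to roots; other lines are dominated. Here the surviving (envelope) indices are i = 4, i = 3, i = 2, i = 1, i = 0.
Intersections between consecutive envelope lines give the roots: for adjacent envelope indices i < j the intersection is x = (a_i − a_j) / (j − i). Reading off the sorted break points: {-6, 4, 7, 8}.
Verification: at each break x_0, at least two indices attain the minimum of min_i(a_i + i · x_0).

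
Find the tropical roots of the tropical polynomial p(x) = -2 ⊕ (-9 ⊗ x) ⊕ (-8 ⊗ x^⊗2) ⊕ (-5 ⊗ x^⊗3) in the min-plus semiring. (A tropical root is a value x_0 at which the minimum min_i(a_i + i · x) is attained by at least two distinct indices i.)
Roots: {-3, -1, 7}

Each tropical root is a break point of the lower envelope of the lines y = a_i + i · x (there are 4 lines, with slopes 0, 1, ..., 3). Only the lines that attain the minimum somewhere contribute to roots; other lines are dominated. Here the surviving (envelope) indices are i = 3, i = 2, i = 1, i = 0.
Intersections between consecutive envelope lines give the roots: for adjacent envelope indices i < j the intersection is x = (a_i − a_j) / (j − i). Reading off the sorted break points: {-3, -1, 7}.
Verification: at each break x_0, at least two indices attain the minimum of min_i(a_i + i · x_0).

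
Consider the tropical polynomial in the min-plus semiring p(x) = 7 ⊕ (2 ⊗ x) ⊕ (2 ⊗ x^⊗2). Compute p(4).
p(4) = 6

A tropical monomial a ⊗ x^⊗i evaluates to a + i · x. Evaluating each term at x = 4:
  Term 0 contributes 7 + 0 · 4 = 7
  Term 1 contributes 2 + 1 · 4 = 6
  Term 2 contributes 2 + 2 · 4 = 10
p(4) = ⊕ of these = min[7, 6, 10] = 6.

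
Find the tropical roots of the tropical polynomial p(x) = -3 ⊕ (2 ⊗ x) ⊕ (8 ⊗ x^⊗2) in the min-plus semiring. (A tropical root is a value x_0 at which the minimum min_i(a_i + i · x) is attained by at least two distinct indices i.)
Roots: {-6, -5}

Each tropical root is a break point of the lower envelope of the lines y = a_i + i · x (there are 3 lines, with slopes 0, 1, ..., 2). Only the lines that attain the minimum somewhere contribute to roots; other lines are dominated. Here the surviving (envelope) indices are i = 2, i = 1, i = 0.
Intersections between consecutive envelope lines give the roots: for adjacent envelope indices i < j the intersection is x = (a_i − a_j) / (j − i). Reading off the sorted break points: {-6, -5}.
Verification: at each break x_0, at least two indices attain the minimum of min_i(a_i + i · x_0).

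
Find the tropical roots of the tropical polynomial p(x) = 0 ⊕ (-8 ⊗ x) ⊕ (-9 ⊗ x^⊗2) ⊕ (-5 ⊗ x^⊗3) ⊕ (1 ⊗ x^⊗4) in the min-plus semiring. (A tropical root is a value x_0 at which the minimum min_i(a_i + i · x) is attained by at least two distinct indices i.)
Roots: {-6, -4, 1, 8}

Each tropical root is a break point of the lower envelope of the lines y = a_i + i · x (there are 5 lines, with slopes 0, 1, ..., 4). Only the lines that attain the minimum somewhere contribute to roots; other lines are dominated. Here the surviving (envelope) indices are i = 4, i = 3, i = 2, i = 1, i = 0.
Intersections between consecutive envelope lines give the roots: for adjacent envelope indices i < j the intersection is x = (a_i − a_j) / (j − i). Reading off the sorted break points: {-6, -4, 1, 8}.
Verification: at each break x_0, at least two indices attain the minimum of min_i(a_i + i · x_0).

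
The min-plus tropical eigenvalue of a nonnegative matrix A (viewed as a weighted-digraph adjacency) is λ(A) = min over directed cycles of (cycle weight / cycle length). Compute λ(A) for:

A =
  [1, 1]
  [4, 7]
λ(A) = 1

Enumerate directed cycles and compute their means (weight / length). Sample:
  cycle 0 → 0: weight = 1, length = 1, mean = 1/1 ≈ 1.000
  cycle 1 → 1: weight = 7, length = 1, mean = 7/1 ≈ 7.000
  cycle 0 → 1 → 0: weight = 5, length = 2, mean = 5/2 ≈ 2.500
  cycle 1 → 0 → 1: weight = 5, length = 2, mean = 5/2 ≈ 2.500
Minimum mean = 1.000, attained e.g. along the cycle 0 → 0 with weight 1 and length 1. So λ(A) = 1/1 = 1.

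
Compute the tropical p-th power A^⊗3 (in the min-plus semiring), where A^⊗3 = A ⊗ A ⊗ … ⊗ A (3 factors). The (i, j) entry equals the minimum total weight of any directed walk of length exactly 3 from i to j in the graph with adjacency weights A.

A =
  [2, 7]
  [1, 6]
A^⊗3 =
  [6, 11]
  [5, 10]

Each entry (A^⊗3)_ij equals the minimum over all length-3 walks i = v_0 → v_1 → … → v_3 = j of Σ_t A[v_t][v_{t+1}]. For example, for (i, j) = (0, 1) we minimise over 4 possible intermediate vertex sequences; the minimum is 11, attained along the walk 0 → 0 → 0 → 1.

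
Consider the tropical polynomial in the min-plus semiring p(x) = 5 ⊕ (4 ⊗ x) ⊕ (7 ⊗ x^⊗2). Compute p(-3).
p(-3) = 1

A tropical monomial a ⊗ x^⊗i evaluates to a + i · x. Evaluating each term at x = -3:
  Term 0 contributes 5 + 0 · -3 = 5
  Term 1 contributes 4 + 1 · -3 = 1
  Term 2 contributes 7 + 2 · -3 = 1
p(-3) = ⊕ of these = min[5, 1, 1] = 1.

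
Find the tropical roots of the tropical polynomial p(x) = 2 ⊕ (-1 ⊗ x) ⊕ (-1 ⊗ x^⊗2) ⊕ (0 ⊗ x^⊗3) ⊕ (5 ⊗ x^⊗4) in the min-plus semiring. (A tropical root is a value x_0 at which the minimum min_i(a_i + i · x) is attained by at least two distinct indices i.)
Roots: {-5, -1, 0, 3}

Each tropical root is a break point of the lower envelope of the lines y = a_i + i · x (there are 5 lines, with slopes 0, 1, ..., 4). Only the lines that attain the minimum somewhere contribute to roots; other lines are dominated. Here the surviving (envelope) indices are i = 4, i = 3, i = 2, i = 1, i = 0.
Intersections between consecutive envelope lines give the roots: for adjacent envelope indices i < j the intersection is x = (a_i − a_j) / (j − i). Reading off the sorted break points: {-5, -1, 0, 3}.
Verification: at each break x_0, at least two indices attain the minimum of min_i(a_i + i · x_0).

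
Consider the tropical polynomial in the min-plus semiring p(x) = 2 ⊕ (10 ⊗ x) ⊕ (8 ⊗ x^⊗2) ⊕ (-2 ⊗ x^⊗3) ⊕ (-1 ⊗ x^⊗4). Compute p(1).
p(1) = 1

A tropical monomial a ⊗ x^⊗i evaluates to a + i · x. Evaluating each term at x = 1:
  Term 0 contributes 2 + 0 · 1 = 2
  Term 1 contributes 10 + 1 · 1 = 11
  Term 2 contributes 8 + 2 · 1 = 10
  Term 3 contributes -2 + 3 · 1 = 1
  Term 4 contributes -1 + 4 · 1 = 3
p(1) = ⊕ of these = min[2, 11, 10, 1, 3] = 1.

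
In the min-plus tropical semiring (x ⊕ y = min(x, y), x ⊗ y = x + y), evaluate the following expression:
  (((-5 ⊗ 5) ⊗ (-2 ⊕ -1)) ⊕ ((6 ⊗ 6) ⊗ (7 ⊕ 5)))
(((-5 ⊗ 5) ⊗ (-2 ⊕ -1)) ⊕ ((6 ⊗ 6) ⊗ (7 ⊕ 5))) = -2

Expand innermost to outermost. Recall ⊕ takes the minimum of its arguments and ⊗ takes their sum. Working out the expression (((-5 ⊗ 5) ⊗ (-2 ⊕ -1)) ⊕ ((6 ⊗ 6) ⊗ (7 ⊕ 5))) gives -2.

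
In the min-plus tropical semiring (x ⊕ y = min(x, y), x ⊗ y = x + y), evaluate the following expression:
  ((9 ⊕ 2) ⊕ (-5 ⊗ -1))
((9 ⊕ 2) ⊕ (-5 ⊗ -1)) = -6

Expand innermost to outermost. Recall ⊕ takes the minimum of its arguments and ⊗ takes their sum. Working out the expression ((9 ⊕ 2) ⊕ (-5 ⊗ -1)) gives -6.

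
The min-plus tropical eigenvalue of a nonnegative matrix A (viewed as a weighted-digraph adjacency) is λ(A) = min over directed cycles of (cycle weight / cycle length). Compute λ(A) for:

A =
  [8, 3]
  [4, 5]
λ(A) = 7/2

Enumerate directed cycles and compute their means (weight / length). Sample:
  cycle 0 → 0: weight = 8, length = 1, mean = 8/1 ≈ 8.000
  cycle 1 → 1: weight = 5, length = 1, mean = 5/1 ≈ 5.000
  cycle 0 → 1 → 0: weight = 7, length = 2, mean = 7/2 ≈ 3.500
  cycle 1 → 0 → 1: weight = 7, length = 2, mean = 7/2 ≈ 3.500
Minimum mean = 3.500, attained e.g. along the cycle 0 → 1 → 0 with weight 7 and length 2. So λ(A) = 7/2 = 7/2.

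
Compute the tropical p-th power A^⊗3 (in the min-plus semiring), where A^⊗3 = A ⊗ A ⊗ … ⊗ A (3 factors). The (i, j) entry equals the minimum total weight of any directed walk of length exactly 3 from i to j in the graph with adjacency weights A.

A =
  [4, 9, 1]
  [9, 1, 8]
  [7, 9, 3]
A^⊗3 =
  [11, 11, 7]
  [11, 3, 10]
  [13, 11, 9]

Each entry (A^⊗3)_ij equals the minimum over all length-3 walks i = v_0 → v_1 → … → v_3 = j of Σ_t A[v_t][v_{t+1}]. For example, for (i, j) = (0, 2) we minimise over 9 possible intermediate vertex sequences; the minimum is 7, attained along the walk 0 → 2 → 2 → 2.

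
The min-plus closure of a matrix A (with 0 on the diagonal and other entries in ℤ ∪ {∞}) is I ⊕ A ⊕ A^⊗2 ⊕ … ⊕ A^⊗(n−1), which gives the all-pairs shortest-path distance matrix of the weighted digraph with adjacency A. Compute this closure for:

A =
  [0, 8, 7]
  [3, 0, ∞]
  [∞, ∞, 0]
Closure =
  [0, 8, 7]
  [3, 0, 10]
  [∞, ∞, 0]

This is the Floyd-Warshall all-pairs shortest-path computation. For each intermediate vertex k = 0, 1, …, 2, update dist[i][j] ← min(dist[i][j], dist[i][k] + dist[k][j]). The final matrix gives, for each (i, j), the minimum total weight of any directed path from i to j (possibly empty when i = j).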